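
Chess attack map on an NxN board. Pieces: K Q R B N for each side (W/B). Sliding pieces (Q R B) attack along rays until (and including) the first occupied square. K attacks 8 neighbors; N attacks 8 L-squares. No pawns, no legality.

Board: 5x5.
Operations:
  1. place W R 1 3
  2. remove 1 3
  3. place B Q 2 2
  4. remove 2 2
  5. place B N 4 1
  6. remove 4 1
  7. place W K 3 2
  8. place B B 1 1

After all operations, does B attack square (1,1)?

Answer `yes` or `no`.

Answer: no

Derivation:
Op 1: place WR@(1,3)
Op 2: remove (1,3)
Op 3: place BQ@(2,2)
Op 4: remove (2,2)
Op 5: place BN@(4,1)
Op 6: remove (4,1)
Op 7: place WK@(3,2)
Op 8: place BB@(1,1)
Per-piece attacks for B:
  BB@(1,1): attacks (2,2) (3,3) (4,4) (2,0) (0,2) (0,0)
B attacks (1,1): no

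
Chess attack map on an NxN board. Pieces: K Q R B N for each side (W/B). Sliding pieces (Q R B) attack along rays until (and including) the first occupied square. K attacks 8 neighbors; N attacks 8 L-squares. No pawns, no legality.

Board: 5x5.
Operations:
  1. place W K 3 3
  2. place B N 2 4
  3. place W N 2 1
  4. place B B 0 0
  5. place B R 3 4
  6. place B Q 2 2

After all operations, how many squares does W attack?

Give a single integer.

Answer: 13

Derivation:
Op 1: place WK@(3,3)
Op 2: place BN@(2,4)
Op 3: place WN@(2,1)
Op 4: place BB@(0,0)
Op 5: place BR@(3,4)
Op 6: place BQ@(2,2)
Per-piece attacks for W:
  WN@(2,1): attacks (3,3) (4,2) (1,3) (0,2) (4,0) (0,0)
  WK@(3,3): attacks (3,4) (3,2) (4,3) (2,3) (4,4) (4,2) (2,4) (2,2)
Union (13 distinct): (0,0) (0,2) (1,3) (2,2) (2,3) (2,4) (3,2) (3,3) (3,4) (4,0) (4,2) (4,3) (4,4)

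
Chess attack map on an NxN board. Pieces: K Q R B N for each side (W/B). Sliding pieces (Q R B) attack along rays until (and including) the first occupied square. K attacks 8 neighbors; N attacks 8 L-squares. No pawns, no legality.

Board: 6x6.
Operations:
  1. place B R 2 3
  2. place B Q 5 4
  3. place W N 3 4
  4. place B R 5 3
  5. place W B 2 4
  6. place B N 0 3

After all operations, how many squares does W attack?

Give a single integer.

Op 1: place BR@(2,3)
Op 2: place BQ@(5,4)
Op 3: place WN@(3,4)
Op 4: place BR@(5,3)
Op 5: place WB@(2,4)
Op 6: place BN@(0,3)
Per-piece attacks for W:
  WB@(2,4): attacks (3,5) (3,3) (4,2) (5,1) (1,5) (1,3) (0,2)
  WN@(3,4): attacks (5,5) (1,5) (4,2) (5,3) (2,2) (1,3)
Union (10 distinct): (0,2) (1,3) (1,5) (2,2) (3,3) (3,5) (4,2) (5,1) (5,3) (5,5)

Answer: 10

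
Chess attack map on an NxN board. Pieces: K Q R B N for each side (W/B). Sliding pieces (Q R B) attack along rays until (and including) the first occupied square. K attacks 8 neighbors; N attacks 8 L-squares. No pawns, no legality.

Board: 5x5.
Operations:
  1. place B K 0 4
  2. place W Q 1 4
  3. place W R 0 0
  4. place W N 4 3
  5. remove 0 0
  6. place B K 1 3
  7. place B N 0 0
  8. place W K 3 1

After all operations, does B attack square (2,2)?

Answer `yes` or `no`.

Answer: yes

Derivation:
Op 1: place BK@(0,4)
Op 2: place WQ@(1,4)
Op 3: place WR@(0,0)
Op 4: place WN@(4,3)
Op 5: remove (0,0)
Op 6: place BK@(1,3)
Op 7: place BN@(0,0)
Op 8: place WK@(3,1)
Per-piece attacks for B:
  BN@(0,0): attacks (1,2) (2,1)
  BK@(0,4): attacks (0,3) (1,4) (1,3)
  BK@(1,3): attacks (1,4) (1,2) (2,3) (0,3) (2,4) (2,2) (0,4) (0,2)
B attacks (2,2): yes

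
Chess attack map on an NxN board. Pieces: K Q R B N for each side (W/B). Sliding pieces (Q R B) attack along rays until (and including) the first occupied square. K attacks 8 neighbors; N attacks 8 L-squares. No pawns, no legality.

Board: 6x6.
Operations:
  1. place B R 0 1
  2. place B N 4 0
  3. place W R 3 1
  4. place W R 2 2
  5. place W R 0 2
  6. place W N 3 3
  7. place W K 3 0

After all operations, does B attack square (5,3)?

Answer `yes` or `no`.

Op 1: place BR@(0,1)
Op 2: place BN@(4,0)
Op 3: place WR@(3,1)
Op 4: place WR@(2,2)
Op 5: place WR@(0,2)
Op 6: place WN@(3,3)
Op 7: place WK@(3,0)
Per-piece attacks for B:
  BR@(0,1): attacks (0,2) (0,0) (1,1) (2,1) (3,1) [ray(0,1) blocked at (0,2); ray(1,0) blocked at (3,1)]
  BN@(4,0): attacks (5,2) (3,2) (2,1)
B attacks (5,3): no

Answer: no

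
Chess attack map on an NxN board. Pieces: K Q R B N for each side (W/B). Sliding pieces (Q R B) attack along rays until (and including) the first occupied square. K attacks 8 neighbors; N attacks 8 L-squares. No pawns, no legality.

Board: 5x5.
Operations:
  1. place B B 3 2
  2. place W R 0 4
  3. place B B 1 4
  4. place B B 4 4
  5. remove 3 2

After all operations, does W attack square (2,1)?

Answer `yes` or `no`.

Op 1: place BB@(3,2)
Op 2: place WR@(0,4)
Op 3: place BB@(1,4)
Op 4: place BB@(4,4)
Op 5: remove (3,2)
Per-piece attacks for W:
  WR@(0,4): attacks (0,3) (0,2) (0,1) (0,0) (1,4) [ray(1,0) blocked at (1,4)]
W attacks (2,1): no

Answer: no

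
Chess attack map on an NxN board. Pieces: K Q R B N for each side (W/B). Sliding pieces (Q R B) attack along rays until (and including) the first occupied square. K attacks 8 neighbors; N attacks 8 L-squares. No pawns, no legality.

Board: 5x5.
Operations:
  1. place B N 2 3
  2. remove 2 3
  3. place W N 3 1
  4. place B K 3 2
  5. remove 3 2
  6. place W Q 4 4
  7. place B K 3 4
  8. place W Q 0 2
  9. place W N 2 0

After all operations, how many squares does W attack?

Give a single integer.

Answer: 19

Derivation:
Op 1: place BN@(2,3)
Op 2: remove (2,3)
Op 3: place WN@(3,1)
Op 4: place BK@(3,2)
Op 5: remove (3,2)
Op 6: place WQ@(4,4)
Op 7: place BK@(3,4)
Op 8: place WQ@(0,2)
Op 9: place WN@(2,0)
Per-piece attacks for W:
  WQ@(0,2): attacks (0,3) (0,4) (0,1) (0,0) (1,2) (2,2) (3,2) (4,2) (1,3) (2,4) (1,1) (2,0) [ray(1,-1) blocked at (2,0)]
  WN@(2,0): attacks (3,2) (4,1) (1,2) (0,1)
  WN@(3,1): attacks (4,3) (2,3) (1,2) (1,0)
  WQ@(4,4): attacks (4,3) (4,2) (4,1) (4,0) (3,4) (3,3) (2,2) (1,1) (0,0) [ray(-1,0) blocked at (3,4)]
Union (19 distinct): (0,0) (0,1) (0,3) (0,4) (1,0) (1,1) (1,2) (1,3) (2,0) (2,2) (2,3) (2,4) (3,2) (3,3) (3,4) (4,0) (4,1) (4,2) (4,3)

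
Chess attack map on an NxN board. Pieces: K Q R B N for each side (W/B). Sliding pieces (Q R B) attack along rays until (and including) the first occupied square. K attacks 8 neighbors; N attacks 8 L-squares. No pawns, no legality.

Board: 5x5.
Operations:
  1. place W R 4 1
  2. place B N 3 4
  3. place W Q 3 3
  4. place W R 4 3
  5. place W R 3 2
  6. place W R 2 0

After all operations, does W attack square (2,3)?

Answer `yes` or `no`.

Op 1: place WR@(4,1)
Op 2: place BN@(3,4)
Op 3: place WQ@(3,3)
Op 4: place WR@(4,3)
Op 5: place WR@(3,2)
Op 6: place WR@(2,0)
Per-piece attacks for W:
  WR@(2,0): attacks (2,1) (2,2) (2,3) (2,4) (3,0) (4,0) (1,0) (0,0)
  WR@(3,2): attacks (3,3) (3,1) (3,0) (4,2) (2,2) (1,2) (0,2) [ray(0,1) blocked at (3,3)]
  WQ@(3,3): attacks (3,4) (3,2) (4,3) (2,3) (1,3) (0,3) (4,4) (4,2) (2,4) (2,2) (1,1) (0,0) [ray(0,1) blocked at (3,4); ray(0,-1) blocked at (3,2); ray(1,0) blocked at (4,3)]
  WR@(4,1): attacks (4,2) (4,3) (4,0) (3,1) (2,1) (1,1) (0,1) [ray(0,1) blocked at (4,3)]
  WR@(4,3): attacks (4,4) (4,2) (4,1) (3,3) [ray(0,-1) blocked at (4,1); ray(-1,0) blocked at (3,3)]
W attacks (2,3): yes

Answer: yes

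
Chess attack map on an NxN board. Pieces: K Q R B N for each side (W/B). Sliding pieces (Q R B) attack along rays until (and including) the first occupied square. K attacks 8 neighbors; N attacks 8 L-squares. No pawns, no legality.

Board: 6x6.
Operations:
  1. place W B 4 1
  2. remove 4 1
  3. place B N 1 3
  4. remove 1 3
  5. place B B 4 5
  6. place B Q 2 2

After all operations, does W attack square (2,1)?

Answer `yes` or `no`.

Answer: no

Derivation:
Op 1: place WB@(4,1)
Op 2: remove (4,1)
Op 3: place BN@(1,3)
Op 4: remove (1,3)
Op 5: place BB@(4,5)
Op 6: place BQ@(2,2)
Per-piece attacks for W:
W attacks (2,1): no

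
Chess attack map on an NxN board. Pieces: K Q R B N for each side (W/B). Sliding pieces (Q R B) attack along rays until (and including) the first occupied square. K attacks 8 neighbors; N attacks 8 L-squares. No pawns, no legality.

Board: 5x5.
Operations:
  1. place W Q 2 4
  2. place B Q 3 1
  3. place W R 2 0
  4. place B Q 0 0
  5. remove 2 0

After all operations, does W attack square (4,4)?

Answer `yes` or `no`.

Answer: yes

Derivation:
Op 1: place WQ@(2,4)
Op 2: place BQ@(3,1)
Op 3: place WR@(2,0)
Op 4: place BQ@(0,0)
Op 5: remove (2,0)
Per-piece attacks for W:
  WQ@(2,4): attacks (2,3) (2,2) (2,1) (2,0) (3,4) (4,4) (1,4) (0,4) (3,3) (4,2) (1,3) (0,2)
W attacks (4,4): yes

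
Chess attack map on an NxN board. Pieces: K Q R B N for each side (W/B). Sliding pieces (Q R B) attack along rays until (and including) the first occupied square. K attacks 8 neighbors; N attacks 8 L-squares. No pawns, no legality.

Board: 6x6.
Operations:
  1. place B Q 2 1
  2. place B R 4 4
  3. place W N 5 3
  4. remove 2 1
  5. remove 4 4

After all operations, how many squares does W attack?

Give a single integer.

Answer: 4

Derivation:
Op 1: place BQ@(2,1)
Op 2: place BR@(4,4)
Op 3: place WN@(5,3)
Op 4: remove (2,1)
Op 5: remove (4,4)
Per-piece attacks for W:
  WN@(5,3): attacks (4,5) (3,4) (4,1) (3,2)
Union (4 distinct): (3,2) (3,4) (4,1) (4,5)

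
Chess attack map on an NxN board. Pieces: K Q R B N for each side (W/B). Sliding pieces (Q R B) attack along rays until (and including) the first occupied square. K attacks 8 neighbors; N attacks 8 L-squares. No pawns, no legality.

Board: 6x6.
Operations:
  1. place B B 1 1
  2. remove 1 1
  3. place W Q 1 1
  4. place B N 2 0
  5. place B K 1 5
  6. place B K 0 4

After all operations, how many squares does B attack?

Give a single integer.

Answer: 12

Derivation:
Op 1: place BB@(1,1)
Op 2: remove (1,1)
Op 3: place WQ@(1,1)
Op 4: place BN@(2,0)
Op 5: place BK@(1,5)
Op 6: place BK@(0,4)
Per-piece attacks for B:
  BK@(0,4): attacks (0,5) (0,3) (1,4) (1,5) (1,3)
  BK@(1,5): attacks (1,4) (2,5) (0,5) (2,4) (0,4)
  BN@(2,0): attacks (3,2) (4,1) (1,2) (0,1)
Union (12 distinct): (0,1) (0,3) (0,4) (0,5) (1,2) (1,3) (1,4) (1,5) (2,4) (2,5) (3,2) (4,1)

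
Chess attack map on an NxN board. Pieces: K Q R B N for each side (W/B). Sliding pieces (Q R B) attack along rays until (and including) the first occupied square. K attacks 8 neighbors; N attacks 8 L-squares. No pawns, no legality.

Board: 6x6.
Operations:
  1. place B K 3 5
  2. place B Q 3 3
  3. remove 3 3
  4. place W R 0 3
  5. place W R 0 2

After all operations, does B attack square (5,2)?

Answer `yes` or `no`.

Answer: no

Derivation:
Op 1: place BK@(3,5)
Op 2: place BQ@(3,3)
Op 3: remove (3,3)
Op 4: place WR@(0,3)
Op 5: place WR@(0,2)
Per-piece attacks for B:
  BK@(3,5): attacks (3,4) (4,5) (2,5) (4,4) (2,4)
B attacks (5,2): no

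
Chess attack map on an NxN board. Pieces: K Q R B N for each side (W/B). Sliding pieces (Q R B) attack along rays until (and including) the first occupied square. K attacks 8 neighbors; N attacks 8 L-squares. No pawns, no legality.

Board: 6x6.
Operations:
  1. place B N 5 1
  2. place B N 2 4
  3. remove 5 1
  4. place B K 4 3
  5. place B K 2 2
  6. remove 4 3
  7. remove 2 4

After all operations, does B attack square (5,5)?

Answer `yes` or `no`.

Answer: no

Derivation:
Op 1: place BN@(5,1)
Op 2: place BN@(2,4)
Op 3: remove (5,1)
Op 4: place BK@(4,3)
Op 5: place BK@(2,2)
Op 6: remove (4,3)
Op 7: remove (2,4)
Per-piece attacks for B:
  BK@(2,2): attacks (2,3) (2,1) (3,2) (1,2) (3,3) (3,1) (1,3) (1,1)
B attacks (5,5): no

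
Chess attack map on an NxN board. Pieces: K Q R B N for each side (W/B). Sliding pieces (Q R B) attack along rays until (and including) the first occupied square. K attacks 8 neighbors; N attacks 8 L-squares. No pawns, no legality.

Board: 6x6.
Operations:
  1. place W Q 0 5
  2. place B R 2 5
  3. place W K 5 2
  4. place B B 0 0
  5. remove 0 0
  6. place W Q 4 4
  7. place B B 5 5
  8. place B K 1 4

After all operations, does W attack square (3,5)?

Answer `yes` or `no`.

Answer: yes

Derivation:
Op 1: place WQ@(0,5)
Op 2: place BR@(2,5)
Op 3: place WK@(5,2)
Op 4: place BB@(0,0)
Op 5: remove (0,0)
Op 6: place WQ@(4,4)
Op 7: place BB@(5,5)
Op 8: place BK@(1,4)
Per-piece attacks for W:
  WQ@(0,5): attacks (0,4) (0,3) (0,2) (0,1) (0,0) (1,5) (2,5) (1,4) [ray(1,0) blocked at (2,5); ray(1,-1) blocked at (1,4)]
  WQ@(4,4): attacks (4,5) (4,3) (4,2) (4,1) (4,0) (5,4) (3,4) (2,4) (1,4) (5,5) (5,3) (3,5) (3,3) (2,2) (1,1) (0,0) [ray(-1,0) blocked at (1,4); ray(1,1) blocked at (5,5)]
  WK@(5,2): attacks (5,3) (5,1) (4,2) (4,3) (4,1)
W attacks (3,5): yes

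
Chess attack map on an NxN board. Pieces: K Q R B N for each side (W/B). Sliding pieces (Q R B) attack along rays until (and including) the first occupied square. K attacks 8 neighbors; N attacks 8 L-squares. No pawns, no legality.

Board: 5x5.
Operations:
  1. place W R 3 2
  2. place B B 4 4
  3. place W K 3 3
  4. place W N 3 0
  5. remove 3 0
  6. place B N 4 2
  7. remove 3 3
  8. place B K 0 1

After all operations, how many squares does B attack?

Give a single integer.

Answer: 11

Derivation:
Op 1: place WR@(3,2)
Op 2: place BB@(4,4)
Op 3: place WK@(3,3)
Op 4: place WN@(3,0)
Op 5: remove (3,0)
Op 6: place BN@(4,2)
Op 7: remove (3,3)
Op 8: place BK@(0,1)
Per-piece attacks for B:
  BK@(0,1): attacks (0,2) (0,0) (1,1) (1,2) (1,0)
  BN@(4,2): attacks (3,4) (2,3) (3,0) (2,1)
  BB@(4,4): attacks (3,3) (2,2) (1,1) (0,0)
Union (11 distinct): (0,0) (0,2) (1,0) (1,1) (1,2) (2,1) (2,2) (2,3) (3,0) (3,3) (3,4)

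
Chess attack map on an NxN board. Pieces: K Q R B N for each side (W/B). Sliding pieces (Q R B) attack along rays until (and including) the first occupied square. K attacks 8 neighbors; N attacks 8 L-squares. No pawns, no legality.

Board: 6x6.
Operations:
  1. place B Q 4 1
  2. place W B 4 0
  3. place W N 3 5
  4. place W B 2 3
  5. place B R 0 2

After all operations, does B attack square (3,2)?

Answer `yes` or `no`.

Op 1: place BQ@(4,1)
Op 2: place WB@(4,0)
Op 3: place WN@(3,5)
Op 4: place WB@(2,3)
Op 5: place BR@(0,2)
Per-piece attacks for B:
  BR@(0,2): attacks (0,3) (0,4) (0,5) (0,1) (0,0) (1,2) (2,2) (3,2) (4,2) (5,2)
  BQ@(4,1): attacks (4,2) (4,3) (4,4) (4,5) (4,0) (5,1) (3,1) (2,1) (1,1) (0,1) (5,2) (5,0) (3,2) (2,3) (3,0) [ray(0,-1) blocked at (4,0); ray(-1,1) blocked at (2,3)]
B attacks (3,2): yes

Answer: yes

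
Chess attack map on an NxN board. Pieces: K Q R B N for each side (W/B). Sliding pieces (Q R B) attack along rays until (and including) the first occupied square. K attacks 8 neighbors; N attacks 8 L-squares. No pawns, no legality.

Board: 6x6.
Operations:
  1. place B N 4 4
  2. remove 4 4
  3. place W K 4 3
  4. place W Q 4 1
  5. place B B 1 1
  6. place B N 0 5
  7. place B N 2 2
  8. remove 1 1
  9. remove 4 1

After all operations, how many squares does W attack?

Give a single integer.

Answer: 8

Derivation:
Op 1: place BN@(4,4)
Op 2: remove (4,4)
Op 3: place WK@(4,3)
Op 4: place WQ@(4,1)
Op 5: place BB@(1,1)
Op 6: place BN@(0,5)
Op 7: place BN@(2,2)
Op 8: remove (1,1)
Op 9: remove (4,1)
Per-piece attacks for W:
  WK@(4,3): attacks (4,4) (4,2) (5,3) (3,3) (5,4) (5,2) (3,4) (3,2)
Union (8 distinct): (3,2) (3,3) (3,4) (4,2) (4,4) (5,2) (5,3) (5,4)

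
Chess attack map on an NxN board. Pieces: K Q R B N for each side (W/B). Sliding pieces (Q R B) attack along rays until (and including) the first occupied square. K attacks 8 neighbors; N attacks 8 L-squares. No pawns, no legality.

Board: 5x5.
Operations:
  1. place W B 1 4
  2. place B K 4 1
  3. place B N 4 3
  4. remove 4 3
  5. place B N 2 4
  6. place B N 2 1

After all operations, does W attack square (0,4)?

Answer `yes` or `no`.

Op 1: place WB@(1,4)
Op 2: place BK@(4,1)
Op 3: place BN@(4,3)
Op 4: remove (4,3)
Op 5: place BN@(2,4)
Op 6: place BN@(2,1)
Per-piece attacks for W:
  WB@(1,4): attacks (2,3) (3,2) (4,1) (0,3) [ray(1,-1) blocked at (4,1)]
W attacks (0,4): no

Answer: no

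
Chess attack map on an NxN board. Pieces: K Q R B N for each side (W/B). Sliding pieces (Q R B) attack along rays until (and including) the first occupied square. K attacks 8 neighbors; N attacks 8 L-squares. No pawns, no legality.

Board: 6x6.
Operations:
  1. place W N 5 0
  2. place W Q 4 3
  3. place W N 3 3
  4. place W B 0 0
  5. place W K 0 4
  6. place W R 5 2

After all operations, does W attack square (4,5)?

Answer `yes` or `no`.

Answer: yes

Derivation:
Op 1: place WN@(5,0)
Op 2: place WQ@(4,3)
Op 3: place WN@(3,3)
Op 4: place WB@(0,0)
Op 5: place WK@(0,4)
Op 6: place WR@(5,2)
Per-piece attacks for W:
  WB@(0,0): attacks (1,1) (2,2) (3,3) [ray(1,1) blocked at (3,3)]
  WK@(0,4): attacks (0,5) (0,3) (1,4) (1,5) (1,3)
  WN@(3,3): attacks (4,5) (5,4) (2,5) (1,4) (4,1) (5,2) (2,1) (1,2)
  WQ@(4,3): attacks (4,4) (4,5) (4,2) (4,1) (4,0) (5,3) (3,3) (5,4) (5,2) (3,4) (2,5) (3,2) (2,1) (1,0) [ray(-1,0) blocked at (3,3); ray(1,-1) blocked at (5,2)]
  WN@(5,0): attacks (4,2) (3,1)
  WR@(5,2): attacks (5,3) (5,4) (5,5) (5,1) (5,0) (4,2) (3,2) (2,2) (1,2) (0,2) [ray(0,-1) blocked at (5,0)]
W attacks (4,5): yes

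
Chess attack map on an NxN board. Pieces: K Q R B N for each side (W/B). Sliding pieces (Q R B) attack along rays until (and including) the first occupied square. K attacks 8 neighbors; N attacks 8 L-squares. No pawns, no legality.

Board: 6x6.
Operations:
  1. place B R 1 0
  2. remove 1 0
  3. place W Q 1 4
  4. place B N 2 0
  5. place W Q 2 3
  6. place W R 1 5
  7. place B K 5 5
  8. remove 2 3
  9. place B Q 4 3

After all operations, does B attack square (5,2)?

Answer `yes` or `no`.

Op 1: place BR@(1,0)
Op 2: remove (1,0)
Op 3: place WQ@(1,4)
Op 4: place BN@(2,0)
Op 5: place WQ@(2,3)
Op 6: place WR@(1,5)
Op 7: place BK@(5,5)
Op 8: remove (2,3)
Op 9: place BQ@(4,3)
Per-piece attacks for B:
  BN@(2,0): attacks (3,2) (4,1) (1,2) (0,1)
  BQ@(4,3): attacks (4,4) (4,5) (4,2) (4,1) (4,0) (5,3) (3,3) (2,3) (1,3) (0,3) (5,4) (5,2) (3,4) (2,5) (3,2) (2,1) (1,0)
  BK@(5,5): attacks (5,4) (4,5) (4,4)
B attacks (5,2): yes

Answer: yes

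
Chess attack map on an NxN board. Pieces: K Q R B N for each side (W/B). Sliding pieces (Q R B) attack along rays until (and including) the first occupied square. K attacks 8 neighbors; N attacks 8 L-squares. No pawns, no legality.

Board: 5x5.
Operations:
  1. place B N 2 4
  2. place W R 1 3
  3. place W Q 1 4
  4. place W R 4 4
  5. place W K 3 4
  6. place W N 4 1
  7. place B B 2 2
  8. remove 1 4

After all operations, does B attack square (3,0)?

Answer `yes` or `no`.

Answer: no

Derivation:
Op 1: place BN@(2,4)
Op 2: place WR@(1,3)
Op 3: place WQ@(1,4)
Op 4: place WR@(4,4)
Op 5: place WK@(3,4)
Op 6: place WN@(4,1)
Op 7: place BB@(2,2)
Op 8: remove (1,4)
Per-piece attacks for B:
  BB@(2,2): attacks (3,3) (4,4) (3,1) (4,0) (1,3) (1,1) (0,0) [ray(1,1) blocked at (4,4); ray(-1,1) blocked at (1,3)]
  BN@(2,4): attacks (3,2) (4,3) (1,2) (0,3)
B attacks (3,0): no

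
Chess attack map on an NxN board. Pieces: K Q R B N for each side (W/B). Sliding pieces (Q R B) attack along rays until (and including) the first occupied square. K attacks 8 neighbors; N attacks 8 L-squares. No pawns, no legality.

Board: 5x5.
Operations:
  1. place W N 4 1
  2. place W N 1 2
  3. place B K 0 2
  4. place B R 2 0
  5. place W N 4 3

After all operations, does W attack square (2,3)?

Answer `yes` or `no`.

Op 1: place WN@(4,1)
Op 2: place WN@(1,2)
Op 3: place BK@(0,2)
Op 4: place BR@(2,0)
Op 5: place WN@(4,3)
Per-piece attacks for W:
  WN@(1,2): attacks (2,4) (3,3) (0,4) (2,0) (3,1) (0,0)
  WN@(4,1): attacks (3,3) (2,2) (2,0)
  WN@(4,3): attacks (2,4) (3,1) (2,2)
W attacks (2,3): no

Answer: no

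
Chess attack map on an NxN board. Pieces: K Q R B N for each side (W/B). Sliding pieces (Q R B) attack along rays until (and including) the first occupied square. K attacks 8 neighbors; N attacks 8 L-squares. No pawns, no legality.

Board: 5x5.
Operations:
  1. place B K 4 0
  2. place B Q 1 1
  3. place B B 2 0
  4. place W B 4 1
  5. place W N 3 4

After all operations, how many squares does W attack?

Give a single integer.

Op 1: place BK@(4,0)
Op 2: place BQ@(1,1)
Op 3: place BB@(2,0)
Op 4: place WB@(4,1)
Op 5: place WN@(3,4)
Per-piece attacks for W:
  WN@(3,4): attacks (4,2) (2,2) (1,3)
  WB@(4,1): attacks (3,2) (2,3) (1,4) (3,0)
Union (7 distinct): (1,3) (1,4) (2,2) (2,3) (3,0) (3,2) (4,2)

Answer: 7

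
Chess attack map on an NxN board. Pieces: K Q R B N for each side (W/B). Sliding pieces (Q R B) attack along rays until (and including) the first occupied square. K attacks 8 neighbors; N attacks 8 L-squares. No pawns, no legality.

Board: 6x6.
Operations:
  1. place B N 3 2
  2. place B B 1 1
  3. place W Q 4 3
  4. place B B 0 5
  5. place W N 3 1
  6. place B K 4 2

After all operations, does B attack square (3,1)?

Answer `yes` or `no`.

Op 1: place BN@(3,2)
Op 2: place BB@(1,1)
Op 3: place WQ@(4,3)
Op 4: place BB@(0,5)
Op 5: place WN@(3,1)
Op 6: place BK@(4,2)
Per-piece attacks for B:
  BB@(0,5): attacks (1,4) (2,3) (3,2) [ray(1,-1) blocked at (3,2)]
  BB@(1,1): attacks (2,2) (3,3) (4,4) (5,5) (2,0) (0,2) (0,0)
  BN@(3,2): attacks (4,4) (5,3) (2,4) (1,3) (4,0) (5,1) (2,0) (1,1)
  BK@(4,2): attacks (4,3) (4,1) (5,2) (3,2) (5,3) (5,1) (3,3) (3,1)
B attacks (3,1): yes

Answer: yes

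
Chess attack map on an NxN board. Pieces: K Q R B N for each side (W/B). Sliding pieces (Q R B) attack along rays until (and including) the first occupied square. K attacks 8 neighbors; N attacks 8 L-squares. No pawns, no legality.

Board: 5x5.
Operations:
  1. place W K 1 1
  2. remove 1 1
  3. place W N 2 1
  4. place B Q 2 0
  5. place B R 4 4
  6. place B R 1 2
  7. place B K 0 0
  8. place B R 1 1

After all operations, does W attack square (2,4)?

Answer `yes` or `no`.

Answer: no

Derivation:
Op 1: place WK@(1,1)
Op 2: remove (1,1)
Op 3: place WN@(2,1)
Op 4: place BQ@(2,0)
Op 5: place BR@(4,4)
Op 6: place BR@(1,2)
Op 7: place BK@(0,0)
Op 8: place BR@(1,1)
Per-piece attacks for W:
  WN@(2,1): attacks (3,3) (4,2) (1,3) (0,2) (4,0) (0,0)
W attacks (2,4): no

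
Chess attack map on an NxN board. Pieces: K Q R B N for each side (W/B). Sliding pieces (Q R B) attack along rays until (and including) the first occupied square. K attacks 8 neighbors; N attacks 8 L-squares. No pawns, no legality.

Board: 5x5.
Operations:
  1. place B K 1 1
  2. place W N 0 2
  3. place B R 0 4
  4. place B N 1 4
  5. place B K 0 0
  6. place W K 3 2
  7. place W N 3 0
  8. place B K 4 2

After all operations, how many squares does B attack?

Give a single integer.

Answer: 16

Derivation:
Op 1: place BK@(1,1)
Op 2: place WN@(0,2)
Op 3: place BR@(0,4)
Op 4: place BN@(1,4)
Op 5: place BK@(0,0)
Op 6: place WK@(3,2)
Op 7: place WN@(3,0)
Op 8: place BK@(4,2)
Per-piece attacks for B:
  BK@(0,0): attacks (0,1) (1,0) (1,1)
  BR@(0,4): attacks (0,3) (0,2) (1,4) [ray(0,-1) blocked at (0,2); ray(1,0) blocked at (1,4)]
  BK@(1,1): attacks (1,2) (1,0) (2,1) (0,1) (2,2) (2,0) (0,2) (0,0)
  BN@(1,4): attacks (2,2) (3,3) (0,2)
  BK@(4,2): attacks (4,3) (4,1) (3,2) (3,3) (3,1)
Union (16 distinct): (0,0) (0,1) (0,2) (0,3) (1,0) (1,1) (1,2) (1,4) (2,0) (2,1) (2,2) (3,1) (3,2) (3,3) (4,1) (4,3)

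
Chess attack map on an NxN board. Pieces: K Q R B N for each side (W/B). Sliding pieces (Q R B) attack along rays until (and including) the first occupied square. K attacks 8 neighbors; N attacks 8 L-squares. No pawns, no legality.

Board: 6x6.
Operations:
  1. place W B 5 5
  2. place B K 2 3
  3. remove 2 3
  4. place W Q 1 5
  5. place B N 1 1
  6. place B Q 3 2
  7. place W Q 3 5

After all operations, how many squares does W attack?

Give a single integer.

Answer: 21

Derivation:
Op 1: place WB@(5,5)
Op 2: place BK@(2,3)
Op 3: remove (2,3)
Op 4: place WQ@(1,5)
Op 5: place BN@(1,1)
Op 6: place BQ@(3,2)
Op 7: place WQ@(3,5)
Per-piece attacks for W:
  WQ@(1,5): attacks (1,4) (1,3) (1,2) (1,1) (2,5) (3,5) (0,5) (2,4) (3,3) (4,2) (5,1) (0,4) [ray(0,-1) blocked at (1,1); ray(1,0) blocked at (3,5)]
  WQ@(3,5): attacks (3,4) (3,3) (3,2) (4,5) (5,5) (2,5) (1,5) (4,4) (5,3) (2,4) (1,3) (0,2) [ray(0,-1) blocked at (3,2); ray(1,0) blocked at (5,5); ray(-1,0) blocked at (1,5)]
  WB@(5,5): attacks (4,4) (3,3) (2,2) (1,1) [ray(-1,-1) blocked at (1,1)]
Union (21 distinct): (0,2) (0,4) (0,5) (1,1) (1,2) (1,3) (1,4) (1,5) (2,2) (2,4) (2,5) (3,2) (3,3) (3,4) (3,5) (4,2) (4,4) (4,5) (5,1) (5,3) (5,5)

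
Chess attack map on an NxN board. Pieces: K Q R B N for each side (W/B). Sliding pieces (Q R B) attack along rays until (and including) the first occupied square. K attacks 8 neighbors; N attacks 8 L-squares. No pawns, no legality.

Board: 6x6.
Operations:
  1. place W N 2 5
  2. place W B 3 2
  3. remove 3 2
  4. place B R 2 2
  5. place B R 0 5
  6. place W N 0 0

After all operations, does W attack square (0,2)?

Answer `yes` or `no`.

Answer: no

Derivation:
Op 1: place WN@(2,5)
Op 2: place WB@(3,2)
Op 3: remove (3,2)
Op 4: place BR@(2,2)
Op 5: place BR@(0,5)
Op 6: place WN@(0,0)
Per-piece attacks for W:
  WN@(0,0): attacks (1,2) (2,1)
  WN@(2,5): attacks (3,3) (4,4) (1,3) (0,4)
W attacks (0,2): no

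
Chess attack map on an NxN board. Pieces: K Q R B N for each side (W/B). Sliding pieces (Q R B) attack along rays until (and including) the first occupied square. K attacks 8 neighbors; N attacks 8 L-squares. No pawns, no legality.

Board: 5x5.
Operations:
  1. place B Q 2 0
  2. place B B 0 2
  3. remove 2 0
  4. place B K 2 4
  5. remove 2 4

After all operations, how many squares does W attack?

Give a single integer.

Answer: 0

Derivation:
Op 1: place BQ@(2,0)
Op 2: place BB@(0,2)
Op 3: remove (2,0)
Op 4: place BK@(2,4)
Op 5: remove (2,4)
Per-piece attacks for W:
Union (0 distinct): (none)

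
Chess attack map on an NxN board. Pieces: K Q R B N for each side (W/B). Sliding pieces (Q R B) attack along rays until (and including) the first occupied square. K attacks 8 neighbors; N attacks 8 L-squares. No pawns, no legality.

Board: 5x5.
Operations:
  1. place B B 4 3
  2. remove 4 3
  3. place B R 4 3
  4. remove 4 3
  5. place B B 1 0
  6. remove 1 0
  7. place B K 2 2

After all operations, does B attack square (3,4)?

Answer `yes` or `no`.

Op 1: place BB@(4,3)
Op 2: remove (4,3)
Op 3: place BR@(4,3)
Op 4: remove (4,3)
Op 5: place BB@(1,0)
Op 6: remove (1,0)
Op 7: place BK@(2,2)
Per-piece attacks for B:
  BK@(2,2): attacks (2,3) (2,1) (3,2) (1,2) (3,3) (3,1) (1,3) (1,1)
B attacks (3,4): no

Answer: no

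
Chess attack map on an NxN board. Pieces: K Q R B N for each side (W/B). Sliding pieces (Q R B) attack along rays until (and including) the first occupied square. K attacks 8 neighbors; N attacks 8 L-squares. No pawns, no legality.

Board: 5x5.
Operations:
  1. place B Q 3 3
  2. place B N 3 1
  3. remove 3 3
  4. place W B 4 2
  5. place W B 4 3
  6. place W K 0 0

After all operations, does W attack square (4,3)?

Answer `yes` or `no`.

Op 1: place BQ@(3,3)
Op 2: place BN@(3,1)
Op 3: remove (3,3)
Op 4: place WB@(4,2)
Op 5: place WB@(4,3)
Op 6: place WK@(0,0)
Per-piece attacks for W:
  WK@(0,0): attacks (0,1) (1,0) (1,1)
  WB@(4,2): attacks (3,3) (2,4) (3,1) [ray(-1,-1) blocked at (3,1)]
  WB@(4,3): attacks (3,4) (3,2) (2,1) (1,0)
W attacks (4,3): no

Answer: no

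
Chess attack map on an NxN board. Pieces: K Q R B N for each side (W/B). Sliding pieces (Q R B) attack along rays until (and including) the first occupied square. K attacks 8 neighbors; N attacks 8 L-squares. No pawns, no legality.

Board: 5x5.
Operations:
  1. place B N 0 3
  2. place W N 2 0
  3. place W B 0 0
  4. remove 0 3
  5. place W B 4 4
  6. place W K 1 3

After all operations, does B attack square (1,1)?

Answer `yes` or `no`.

Op 1: place BN@(0,3)
Op 2: place WN@(2,0)
Op 3: place WB@(0,0)
Op 4: remove (0,3)
Op 5: place WB@(4,4)
Op 6: place WK@(1,3)
Per-piece attacks for B:
B attacks (1,1): no

Answer: no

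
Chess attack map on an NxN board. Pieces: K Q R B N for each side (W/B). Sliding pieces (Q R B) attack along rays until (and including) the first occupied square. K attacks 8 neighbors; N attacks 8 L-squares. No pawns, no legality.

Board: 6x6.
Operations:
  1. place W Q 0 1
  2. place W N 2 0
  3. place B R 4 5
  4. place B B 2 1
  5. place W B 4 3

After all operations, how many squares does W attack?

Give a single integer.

Op 1: place WQ@(0,1)
Op 2: place WN@(2,0)
Op 3: place BR@(4,5)
Op 4: place BB@(2,1)
Op 5: place WB@(4,3)
Per-piece attacks for W:
  WQ@(0,1): attacks (0,2) (0,3) (0,4) (0,5) (0,0) (1,1) (2,1) (1,2) (2,3) (3,4) (4,5) (1,0) [ray(1,0) blocked at (2,1); ray(1,1) blocked at (4,5)]
  WN@(2,0): attacks (3,2) (4,1) (1,2) (0,1)
  WB@(4,3): attacks (5,4) (5,2) (3,4) (2,5) (3,2) (2,1) [ray(-1,-1) blocked at (2,1)]
Union (18 distinct): (0,0) (0,1) (0,2) (0,3) (0,4) (0,5) (1,0) (1,1) (1,2) (2,1) (2,3) (2,5) (3,2) (3,4) (4,1) (4,5) (5,2) (5,4)

Answer: 18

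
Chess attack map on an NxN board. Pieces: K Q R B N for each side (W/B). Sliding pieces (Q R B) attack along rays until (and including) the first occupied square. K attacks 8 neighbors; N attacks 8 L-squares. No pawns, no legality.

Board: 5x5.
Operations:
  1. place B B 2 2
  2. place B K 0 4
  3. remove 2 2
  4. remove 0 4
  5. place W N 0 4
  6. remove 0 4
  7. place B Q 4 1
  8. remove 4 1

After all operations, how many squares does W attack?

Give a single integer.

Op 1: place BB@(2,2)
Op 2: place BK@(0,4)
Op 3: remove (2,2)
Op 4: remove (0,4)
Op 5: place WN@(0,4)
Op 6: remove (0,4)
Op 7: place BQ@(4,1)
Op 8: remove (4,1)
Per-piece attacks for W:
Union (0 distinct): (none)

Answer: 0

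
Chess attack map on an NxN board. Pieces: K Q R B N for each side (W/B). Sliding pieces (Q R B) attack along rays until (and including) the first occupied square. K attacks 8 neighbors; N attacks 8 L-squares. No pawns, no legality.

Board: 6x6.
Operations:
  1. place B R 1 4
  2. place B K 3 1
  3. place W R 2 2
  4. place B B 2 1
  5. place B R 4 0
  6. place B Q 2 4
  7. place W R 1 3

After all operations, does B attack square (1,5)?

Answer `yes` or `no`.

Answer: yes

Derivation:
Op 1: place BR@(1,4)
Op 2: place BK@(3,1)
Op 3: place WR@(2,2)
Op 4: place BB@(2,1)
Op 5: place BR@(4,0)
Op 6: place BQ@(2,4)
Op 7: place WR@(1,3)
Per-piece attacks for B:
  BR@(1,4): attacks (1,5) (1,3) (2,4) (0,4) [ray(0,-1) blocked at (1,3); ray(1,0) blocked at (2,4)]
  BB@(2,1): attacks (3,2) (4,3) (5,4) (3,0) (1,2) (0,3) (1,0)
  BQ@(2,4): attacks (2,5) (2,3) (2,2) (3,4) (4,4) (5,4) (1,4) (3,5) (3,3) (4,2) (5,1) (1,5) (1,3) [ray(0,-1) blocked at (2,2); ray(-1,0) blocked at (1,4); ray(-1,-1) blocked at (1,3)]
  BK@(3,1): attacks (3,2) (3,0) (4,1) (2,1) (4,2) (4,0) (2,2) (2,0)
  BR@(4,0): attacks (4,1) (4,2) (4,3) (4,4) (4,5) (5,0) (3,0) (2,0) (1,0) (0,0)
B attacks (1,5): yes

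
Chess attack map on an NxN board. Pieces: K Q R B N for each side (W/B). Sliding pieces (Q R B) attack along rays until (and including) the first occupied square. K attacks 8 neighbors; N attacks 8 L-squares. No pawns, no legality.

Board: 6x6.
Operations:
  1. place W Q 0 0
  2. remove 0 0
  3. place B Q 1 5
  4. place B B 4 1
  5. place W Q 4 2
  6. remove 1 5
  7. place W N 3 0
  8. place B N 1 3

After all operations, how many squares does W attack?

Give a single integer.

Op 1: place WQ@(0,0)
Op 2: remove (0,0)
Op 3: place BQ@(1,5)
Op 4: place BB@(4,1)
Op 5: place WQ@(4,2)
Op 6: remove (1,5)
Op 7: place WN@(3,0)
Op 8: place BN@(1,3)
Per-piece attacks for W:
  WN@(3,0): attacks (4,2) (5,1) (2,2) (1,1)
  WQ@(4,2): attacks (4,3) (4,4) (4,5) (4,1) (5,2) (3,2) (2,2) (1,2) (0,2) (5,3) (5,1) (3,3) (2,4) (1,5) (3,1) (2,0) [ray(0,-1) blocked at (4,1)]
Union (18 distinct): (0,2) (1,1) (1,2) (1,5) (2,0) (2,2) (2,4) (3,1) (3,2) (3,3) (4,1) (4,2) (4,3) (4,4) (4,5) (5,1) (5,2) (5,3)

Answer: 18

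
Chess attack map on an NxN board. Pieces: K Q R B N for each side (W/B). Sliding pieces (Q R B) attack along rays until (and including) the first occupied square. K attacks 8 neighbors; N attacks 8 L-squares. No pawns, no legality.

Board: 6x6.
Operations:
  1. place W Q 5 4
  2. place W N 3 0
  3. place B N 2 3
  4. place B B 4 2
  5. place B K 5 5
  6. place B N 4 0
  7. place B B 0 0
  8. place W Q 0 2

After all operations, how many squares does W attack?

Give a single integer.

Answer: 26

Derivation:
Op 1: place WQ@(5,4)
Op 2: place WN@(3,0)
Op 3: place BN@(2,3)
Op 4: place BB@(4,2)
Op 5: place BK@(5,5)
Op 6: place BN@(4,0)
Op 7: place BB@(0,0)
Op 8: place WQ@(0,2)
Per-piece attacks for W:
  WQ@(0,2): attacks (0,3) (0,4) (0,5) (0,1) (0,0) (1,2) (2,2) (3,2) (4,2) (1,3) (2,4) (3,5) (1,1) (2,0) [ray(0,-1) blocked at (0,0); ray(1,0) blocked at (4,2)]
  WN@(3,0): attacks (4,2) (5,1) (2,2) (1,1)
  WQ@(5,4): attacks (5,5) (5,3) (5,2) (5,1) (5,0) (4,4) (3,4) (2,4) (1,4) (0,4) (4,5) (4,3) (3,2) (2,1) (1,0) [ray(0,1) blocked at (5,5)]
Union (26 distinct): (0,0) (0,1) (0,3) (0,4) (0,5) (1,0) (1,1) (1,2) (1,3) (1,4) (2,0) (2,1) (2,2) (2,4) (3,2) (3,4) (3,5) (4,2) (4,3) (4,4) (4,5) (5,0) (5,1) (5,2) (5,3) (5,5)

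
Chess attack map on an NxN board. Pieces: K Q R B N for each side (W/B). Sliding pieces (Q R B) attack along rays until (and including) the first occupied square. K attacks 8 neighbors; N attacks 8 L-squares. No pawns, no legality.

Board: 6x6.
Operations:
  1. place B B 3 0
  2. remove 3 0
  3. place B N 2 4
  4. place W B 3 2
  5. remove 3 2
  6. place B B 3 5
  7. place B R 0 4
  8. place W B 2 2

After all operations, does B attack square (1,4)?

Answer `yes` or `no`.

Op 1: place BB@(3,0)
Op 2: remove (3,0)
Op 3: place BN@(2,4)
Op 4: place WB@(3,2)
Op 5: remove (3,2)
Op 6: place BB@(3,5)
Op 7: place BR@(0,4)
Op 8: place WB@(2,2)
Per-piece attacks for B:
  BR@(0,4): attacks (0,5) (0,3) (0,2) (0,1) (0,0) (1,4) (2,4) [ray(1,0) blocked at (2,4)]
  BN@(2,4): attacks (4,5) (0,5) (3,2) (4,3) (1,2) (0,3)
  BB@(3,5): attacks (4,4) (5,3) (2,4) [ray(-1,-1) blocked at (2,4)]
B attacks (1,4): yes

Answer: yes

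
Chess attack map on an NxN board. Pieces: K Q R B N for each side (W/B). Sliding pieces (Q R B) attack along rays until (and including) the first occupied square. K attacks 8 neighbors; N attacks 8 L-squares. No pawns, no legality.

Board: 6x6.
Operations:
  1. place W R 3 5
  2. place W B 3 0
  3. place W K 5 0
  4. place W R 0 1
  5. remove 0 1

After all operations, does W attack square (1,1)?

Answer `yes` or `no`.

Op 1: place WR@(3,5)
Op 2: place WB@(3,0)
Op 3: place WK@(5,0)
Op 4: place WR@(0,1)
Op 5: remove (0,1)
Per-piece attacks for W:
  WB@(3,0): attacks (4,1) (5,2) (2,1) (1,2) (0,3)
  WR@(3,5): attacks (3,4) (3,3) (3,2) (3,1) (3,0) (4,5) (5,5) (2,5) (1,5) (0,5) [ray(0,-1) blocked at (3,0)]
  WK@(5,0): attacks (5,1) (4,0) (4,1)
W attacks (1,1): no

Answer: no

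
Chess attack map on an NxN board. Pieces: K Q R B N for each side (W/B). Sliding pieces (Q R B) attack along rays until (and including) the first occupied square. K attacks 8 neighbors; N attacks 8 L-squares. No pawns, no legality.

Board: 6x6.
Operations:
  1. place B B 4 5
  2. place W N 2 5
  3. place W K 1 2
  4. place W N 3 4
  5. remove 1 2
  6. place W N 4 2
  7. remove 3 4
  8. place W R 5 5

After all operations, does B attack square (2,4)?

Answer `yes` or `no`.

Answer: no

Derivation:
Op 1: place BB@(4,5)
Op 2: place WN@(2,5)
Op 3: place WK@(1,2)
Op 4: place WN@(3,4)
Op 5: remove (1,2)
Op 6: place WN@(4,2)
Op 7: remove (3,4)
Op 8: place WR@(5,5)
Per-piece attacks for B:
  BB@(4,5): attacks (5,4) (3,4) (2,3) (1,2) (0,1)
B attacks (2,4): no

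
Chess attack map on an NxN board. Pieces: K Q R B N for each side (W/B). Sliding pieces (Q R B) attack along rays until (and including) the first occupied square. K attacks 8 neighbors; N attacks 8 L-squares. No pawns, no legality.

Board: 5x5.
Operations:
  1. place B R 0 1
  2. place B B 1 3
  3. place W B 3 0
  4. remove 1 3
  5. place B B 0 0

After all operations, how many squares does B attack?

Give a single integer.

Op 1: place BR@(0,1)
Op 2: place BB@(1,3)
Op 3: place WB@(3,0)
Op 4: remove (1,3)
Op 5: place BB@(0,0)
Per-piece attacks for B:
  BB@(0,0): attacks (1,1) (2,2) (3,3) (4,4)
  BR@(0,1): attacks (0,2) (0,3) (0,4) (0,0) (1,1) (2,1) (3,1) (4,1) [ray(0,-1) blocked at (0,0)]
Union (11 distinct): (0,0) (0,2) (0,3) (0,4) (1,1) (2,1) (2,2) (3,1) (3,3) (4,1) (4,4)

Answer: 11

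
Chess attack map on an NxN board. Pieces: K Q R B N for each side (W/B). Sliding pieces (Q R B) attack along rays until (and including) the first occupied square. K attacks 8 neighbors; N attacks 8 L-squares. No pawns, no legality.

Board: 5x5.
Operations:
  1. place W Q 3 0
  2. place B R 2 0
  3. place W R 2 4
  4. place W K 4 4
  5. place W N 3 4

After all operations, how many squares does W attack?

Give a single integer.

Answer: 17

Derivation:
Op 1: place WQ@(3,0)
Op 2: place BR@(2,0)
Op 3: place WR@(2,4)
Op 4: place WK@(4,4)
Op 5: place WN@(3,4)
Per-piece attacks for W:
  WR@(2,4): attacks (2,3) (2,2) (2,1) (2,0) (3,4) (1,4) (0,4) [ray(0,-1) blocked at (2,0); ray(1,0) blocked at (3,4)]
  WQ@(3,0): attacks (3,1) (3,2) (3,3) (3,4) (4,0) (2,0) (4,1) (2,1) (1,2) (0,3) [ray(0,1) blocked at (3,4); ray(-1,0) blocked at (2,0)]
  WN@(3,4): attacks (4,2) (2,2) (1,3)
  WK@(4,4): attacks (4,3) (3,4) (3,3)
Union (17 distinct): (0,3) (0,4) (1,2) (1,3) (1,4) (2,0) (2,1) (2,2) (2,3) (3,1) (3,2) (3,3) (3,4) (4,0) (4,1) (4,2) (4,3)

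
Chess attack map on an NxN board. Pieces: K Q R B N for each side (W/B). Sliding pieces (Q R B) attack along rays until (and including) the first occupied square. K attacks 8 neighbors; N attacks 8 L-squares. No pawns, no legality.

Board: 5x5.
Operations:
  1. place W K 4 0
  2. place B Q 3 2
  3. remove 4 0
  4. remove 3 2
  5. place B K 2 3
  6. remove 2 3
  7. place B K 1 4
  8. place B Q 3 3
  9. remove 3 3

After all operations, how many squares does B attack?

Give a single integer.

Op 1: place WK@(4,0)
Op 2: place BQ@(3,2)
Op 3: remove (4,0)
Op 4: remove (3,2)
Op 5: place BK@(2,3)
Op 6: remove (2,3)
Op 7: place BK@(1,4)
Op 8: place BQ@(3,3)
Op 9: remove (3,3)
Per-piece attacks for B:
  BK@(1,4): attacks (1,3) (2,4) (0,4) (2,3) (0,3)
Union (5 distinct): (0,3) (0,4) (1,3) (2,3) (2,4)

Answer: 5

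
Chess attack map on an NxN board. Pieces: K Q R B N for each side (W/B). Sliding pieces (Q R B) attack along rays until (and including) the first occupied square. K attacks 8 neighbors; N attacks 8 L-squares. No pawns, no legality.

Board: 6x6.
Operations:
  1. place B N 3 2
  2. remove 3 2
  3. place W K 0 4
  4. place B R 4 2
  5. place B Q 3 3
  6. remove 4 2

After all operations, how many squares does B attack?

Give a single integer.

Op 1: place BN@(3,2)
Op 2: remove (3,2)
Op 3: place WK@(0,4)
Op 4: place BR@(4,2)
Op 5: place BQ@(3,3)
Op 6: remove (4,2)
Per-piece attacks for B:
  BQ@(3,3): attacks (3,4) (3,5) (3,2) (3,1) (3,0) (4,3) (5,3) (2,3) (1,3) (0,3) (4,4) (5,5) (4,2) (5,1) (2,4) (1,5) (2,2) (1,1) (0,0)
Union (19 distinct): (0,0) (0,3) (1,1) (1,3) (1,5) (2,2) (2,3) (2,4) (3,0) (3,1) (3,2) (3,4) (3,5) (4,2) (4,3) (4,4) (5,1) (5,3) (5,5)

Answer: 19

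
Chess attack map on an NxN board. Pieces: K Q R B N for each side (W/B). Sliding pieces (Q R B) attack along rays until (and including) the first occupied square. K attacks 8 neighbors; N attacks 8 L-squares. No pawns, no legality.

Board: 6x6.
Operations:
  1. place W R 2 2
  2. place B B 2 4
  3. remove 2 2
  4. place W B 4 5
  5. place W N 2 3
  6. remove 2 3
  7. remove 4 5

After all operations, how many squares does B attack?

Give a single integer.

Op 1: place WR@(2,2)
Op 2: place BB@(2,4)
Op 3: remove (2,2)
Op 4: place WB@(4,5)
Op 5: place WN@(2,3)
Op 6: remove (2,3)
Op 7: remove (4,5)
Per-piece attacks for B:
  BB@(2,4): attacks (3,5) (3,3) (4,2) (5,1) (1,5) (1,3) (0,2)
Union (7 distinct): (0,2) (1,3) (1,5) (3,3) (3,5) (4,2) (5,1)

Answer: 7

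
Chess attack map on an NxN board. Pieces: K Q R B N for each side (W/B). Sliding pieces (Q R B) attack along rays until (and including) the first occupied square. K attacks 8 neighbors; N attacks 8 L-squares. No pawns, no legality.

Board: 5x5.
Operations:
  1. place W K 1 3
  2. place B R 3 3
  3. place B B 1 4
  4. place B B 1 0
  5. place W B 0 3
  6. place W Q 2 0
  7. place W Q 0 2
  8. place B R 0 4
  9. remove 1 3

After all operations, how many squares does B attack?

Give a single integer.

Op 1: place WK@(1,3)
Op 2: place BR@(3,3)
Op 3: place BB@(1,4)
Op 4: place BB@(1,0)
Op 5: place WB@(0,3)
Op 6: place WQ@(2,0)
Op 7: place WQ@(0,2)
Op 8: place BR@(0,4)
Op 9: remove (1,3)
Per-piece attacks for B:
  BR@(0,4): attacks (0,3) (1,4) [ray(0,-1) blocked at (0,3); ray(1,0) blocked at (1,4)]
  BB@(1,0): attacks (2,1) (3,2) (4,3) (0,1)
  BB@(1,4): attacks (2,3) (3,2) (4,1) (0,3) [ray(-1,-1) blocked at (0,3)]
  BR@(3,3): attacks (3,4) (3,2) (3,1) (3,0) (4,3) (2,3) (1,3) (0,3) [ray(-1,0) blocked at (0,3)]
Union (12 distinct): (0,1) (0,3) (1,3) (1,4) (2,1) (2,3) (3,0) (3,1) (3,2) (3,4) (4,1) (4,3)

Answer: 12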